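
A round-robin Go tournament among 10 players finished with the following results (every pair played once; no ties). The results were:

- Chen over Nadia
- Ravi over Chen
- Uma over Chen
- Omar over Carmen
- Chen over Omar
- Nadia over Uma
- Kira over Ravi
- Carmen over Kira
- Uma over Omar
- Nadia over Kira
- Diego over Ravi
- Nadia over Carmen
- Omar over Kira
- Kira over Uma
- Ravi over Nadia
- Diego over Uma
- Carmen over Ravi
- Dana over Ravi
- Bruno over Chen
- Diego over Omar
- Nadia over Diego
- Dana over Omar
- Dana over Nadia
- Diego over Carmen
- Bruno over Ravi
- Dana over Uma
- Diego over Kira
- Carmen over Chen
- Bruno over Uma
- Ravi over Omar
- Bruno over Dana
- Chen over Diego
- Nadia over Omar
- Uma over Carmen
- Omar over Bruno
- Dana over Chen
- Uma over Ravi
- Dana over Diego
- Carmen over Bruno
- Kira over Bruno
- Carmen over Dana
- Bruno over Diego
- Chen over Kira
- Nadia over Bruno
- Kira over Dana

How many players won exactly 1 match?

0

Win totals: Ravi 3, Omar 3, Kira 4, Chen 4, Bruno 5, Carmen 5, Nadia 6, Diego 5, Uma 4, Dana 6.
No player has exactly 1 wins.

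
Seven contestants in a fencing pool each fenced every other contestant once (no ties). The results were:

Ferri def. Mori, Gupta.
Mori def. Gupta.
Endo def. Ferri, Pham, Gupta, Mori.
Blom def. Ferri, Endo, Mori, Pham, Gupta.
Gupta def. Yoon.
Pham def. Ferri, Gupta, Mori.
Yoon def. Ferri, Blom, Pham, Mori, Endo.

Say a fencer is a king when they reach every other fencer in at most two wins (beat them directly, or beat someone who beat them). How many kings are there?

3

Endo cannot reach Blom in two steps.
Blom reaches everyone (king).
Yoon reaches everyone (king).
Gupta reaches everyone (king).
Pham cannot reach Endo, Blom in two steps.
Mori cannot reach Endo, Blom, Pham, Ferri in two steps.
Ferri cannot reach Endo, Blom, Pham in two steps.
Kings: Blom, Yoon, Gupta — 3.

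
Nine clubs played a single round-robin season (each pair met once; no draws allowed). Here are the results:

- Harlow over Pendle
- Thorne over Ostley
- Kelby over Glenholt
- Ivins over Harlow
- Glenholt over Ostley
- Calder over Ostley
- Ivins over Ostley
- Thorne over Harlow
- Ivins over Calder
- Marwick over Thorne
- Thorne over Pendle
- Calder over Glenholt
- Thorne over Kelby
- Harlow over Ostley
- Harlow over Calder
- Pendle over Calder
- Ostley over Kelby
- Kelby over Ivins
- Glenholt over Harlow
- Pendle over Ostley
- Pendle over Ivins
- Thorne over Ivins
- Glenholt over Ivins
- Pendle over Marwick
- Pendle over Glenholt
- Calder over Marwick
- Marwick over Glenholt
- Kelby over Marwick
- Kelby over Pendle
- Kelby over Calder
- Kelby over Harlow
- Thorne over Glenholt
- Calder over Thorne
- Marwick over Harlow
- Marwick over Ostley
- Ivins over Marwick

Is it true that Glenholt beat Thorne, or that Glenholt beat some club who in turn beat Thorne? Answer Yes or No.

No

Glenholt did not beat Thorne directly.
Glenholt beat Ivins, Harlow, Ostley, but each of them lost to Thorne. No two-step path.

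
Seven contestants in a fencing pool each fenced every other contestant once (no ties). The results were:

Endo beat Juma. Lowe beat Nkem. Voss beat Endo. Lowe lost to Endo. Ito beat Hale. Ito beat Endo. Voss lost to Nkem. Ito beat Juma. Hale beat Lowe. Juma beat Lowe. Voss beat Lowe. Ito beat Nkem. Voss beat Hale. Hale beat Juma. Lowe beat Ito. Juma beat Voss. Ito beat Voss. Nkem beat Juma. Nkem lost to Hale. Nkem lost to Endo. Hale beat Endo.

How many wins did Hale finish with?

Hale's results: beat Nkem, Lowe, Endo, Juma; lost to Ito, Voss.
That is 4 wins.

4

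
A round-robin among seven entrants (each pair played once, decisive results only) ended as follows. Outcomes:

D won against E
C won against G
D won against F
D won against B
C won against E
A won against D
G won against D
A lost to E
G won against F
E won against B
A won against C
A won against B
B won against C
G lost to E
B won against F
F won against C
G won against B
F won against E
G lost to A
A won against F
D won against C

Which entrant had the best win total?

Win totals: A 5, B 2, C 2, D 4, E 3, F 2, G 3.
A leads with 5 wins (next highest: 4).

A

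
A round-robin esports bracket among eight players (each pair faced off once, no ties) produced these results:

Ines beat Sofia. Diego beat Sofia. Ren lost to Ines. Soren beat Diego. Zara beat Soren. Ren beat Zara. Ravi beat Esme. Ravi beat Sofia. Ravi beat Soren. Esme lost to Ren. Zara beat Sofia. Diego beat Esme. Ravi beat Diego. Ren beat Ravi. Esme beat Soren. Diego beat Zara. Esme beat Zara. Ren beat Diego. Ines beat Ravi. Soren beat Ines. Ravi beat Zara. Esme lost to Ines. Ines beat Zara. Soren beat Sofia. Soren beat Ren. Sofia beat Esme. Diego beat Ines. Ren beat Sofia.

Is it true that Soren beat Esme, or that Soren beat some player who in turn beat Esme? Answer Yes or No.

Soren did not beat Esme directly.
Soren beat Diego, Sofia, Ren, Ines. Of those, Diego beat Esme.

Yes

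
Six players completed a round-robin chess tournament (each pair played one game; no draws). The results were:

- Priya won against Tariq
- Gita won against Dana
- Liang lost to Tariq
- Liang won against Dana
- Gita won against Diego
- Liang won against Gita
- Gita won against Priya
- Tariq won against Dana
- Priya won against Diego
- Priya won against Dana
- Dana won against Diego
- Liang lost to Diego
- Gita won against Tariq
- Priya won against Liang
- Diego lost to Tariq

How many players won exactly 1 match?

2

Win totals: Liang 2, Dana 1, Gita 4, Priya 4, Diego 1, Tariq 3.
Exactly 1: Dana, Diego — 2 players.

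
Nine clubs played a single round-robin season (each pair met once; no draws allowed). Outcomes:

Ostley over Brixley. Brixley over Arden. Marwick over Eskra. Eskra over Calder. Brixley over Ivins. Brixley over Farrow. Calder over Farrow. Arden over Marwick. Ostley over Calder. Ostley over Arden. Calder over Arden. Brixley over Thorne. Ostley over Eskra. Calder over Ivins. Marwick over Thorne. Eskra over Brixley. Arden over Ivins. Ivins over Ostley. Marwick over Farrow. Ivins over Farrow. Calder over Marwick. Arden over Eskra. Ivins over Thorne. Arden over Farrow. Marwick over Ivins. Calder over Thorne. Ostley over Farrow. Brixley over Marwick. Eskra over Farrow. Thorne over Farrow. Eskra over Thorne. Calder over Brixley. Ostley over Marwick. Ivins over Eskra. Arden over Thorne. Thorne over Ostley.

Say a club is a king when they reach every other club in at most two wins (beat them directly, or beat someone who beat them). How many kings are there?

5

Thorne cannot reach Ivins in two steps.
Marwick cannot reach Arden in two steps.
Ostley reaches everyone (king).
Arden reaches everyone (king).
Calder reaches everyone (king).
Eskra reaches everyone (king).
Ivins reaches everyone (king).
Farrow cannot reach Thorne, Marwick, Ostley, Arden, Calder, Eskra, Ivins, Brixley in two steps.
Brixley cannot reach Calder in two steps.
Kings: Ostley, Arden, Calder, Eskra, Ivins — 5.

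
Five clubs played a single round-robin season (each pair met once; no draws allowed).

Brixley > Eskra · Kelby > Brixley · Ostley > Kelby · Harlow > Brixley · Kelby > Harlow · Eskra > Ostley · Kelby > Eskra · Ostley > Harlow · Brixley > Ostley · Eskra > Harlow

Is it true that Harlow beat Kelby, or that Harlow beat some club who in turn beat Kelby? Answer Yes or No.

Harlow did not beat Kelby directly.
Harlow beat Brixley, but each of them lost to Kelby. No two-step path.

No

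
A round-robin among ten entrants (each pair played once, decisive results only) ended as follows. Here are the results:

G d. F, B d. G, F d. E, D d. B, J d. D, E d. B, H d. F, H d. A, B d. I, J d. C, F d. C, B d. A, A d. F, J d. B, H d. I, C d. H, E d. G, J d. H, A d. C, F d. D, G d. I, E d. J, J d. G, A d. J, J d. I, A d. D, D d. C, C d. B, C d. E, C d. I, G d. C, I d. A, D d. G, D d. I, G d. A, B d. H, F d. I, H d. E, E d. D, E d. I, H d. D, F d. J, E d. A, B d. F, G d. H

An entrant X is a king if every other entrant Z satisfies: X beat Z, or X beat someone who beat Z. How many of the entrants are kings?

A reaches everyone (king).
B reaches everyone (king).
C reaches everyone (king).
D cannot reach J in two steps.
E reaches everyone (king).
F reaches everyone (king).
G reaches everyone (king).
H reaches everyone (king).
I cannot reach B, E, G, H in two steps.
J reaches everyone (king).
Kings: A, B, C, E, F, G, H, J — 8.

8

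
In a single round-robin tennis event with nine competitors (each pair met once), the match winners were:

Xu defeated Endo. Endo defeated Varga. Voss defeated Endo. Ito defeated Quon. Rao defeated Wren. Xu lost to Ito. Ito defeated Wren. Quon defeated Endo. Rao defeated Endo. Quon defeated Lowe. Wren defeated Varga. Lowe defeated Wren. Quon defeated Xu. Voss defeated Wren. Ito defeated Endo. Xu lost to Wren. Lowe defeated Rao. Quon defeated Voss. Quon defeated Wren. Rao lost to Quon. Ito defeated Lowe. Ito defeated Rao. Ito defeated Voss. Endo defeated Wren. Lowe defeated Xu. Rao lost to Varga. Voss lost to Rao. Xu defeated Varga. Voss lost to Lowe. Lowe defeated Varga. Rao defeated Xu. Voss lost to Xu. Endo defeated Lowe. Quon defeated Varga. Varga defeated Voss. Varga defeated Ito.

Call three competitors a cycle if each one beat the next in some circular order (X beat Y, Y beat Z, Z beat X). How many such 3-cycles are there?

15

Win totals: Varga 3, Endo 3, Xu 3, Wren 2, Ito 7, Quon 7, Voss 2, Rao 4, Lowe 5.
A competitor with w wins dominates both others in C(w,2) triples; summing gives 3 + 3 + 3 + 1 + 21 + 21 + 1 + 6 + 10 = 69 transitive triples.
Total triples C(9,3) = 84, so cyclic triples = 84 − 69 = 15.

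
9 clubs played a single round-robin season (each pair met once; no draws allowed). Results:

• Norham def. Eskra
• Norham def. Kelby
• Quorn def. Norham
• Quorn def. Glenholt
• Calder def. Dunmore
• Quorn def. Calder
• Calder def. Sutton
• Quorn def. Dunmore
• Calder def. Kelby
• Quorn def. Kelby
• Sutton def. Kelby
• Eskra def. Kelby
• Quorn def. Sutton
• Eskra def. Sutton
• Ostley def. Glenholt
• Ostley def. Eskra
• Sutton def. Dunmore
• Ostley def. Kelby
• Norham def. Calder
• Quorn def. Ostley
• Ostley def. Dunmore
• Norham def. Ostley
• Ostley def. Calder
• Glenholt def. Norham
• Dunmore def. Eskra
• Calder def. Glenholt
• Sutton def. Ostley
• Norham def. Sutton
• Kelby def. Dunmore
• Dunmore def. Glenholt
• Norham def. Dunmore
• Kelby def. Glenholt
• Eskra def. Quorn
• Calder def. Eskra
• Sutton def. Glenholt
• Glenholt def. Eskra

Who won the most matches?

Win totals: Ostley 5, Kelby 2, Quorn 7, Sutton 4, Calder 5, Glenholt 2, Dunmore 2, Norham 6, Eskra 3.
Quorn leads with 7 wins (next highest: 6).

Quorn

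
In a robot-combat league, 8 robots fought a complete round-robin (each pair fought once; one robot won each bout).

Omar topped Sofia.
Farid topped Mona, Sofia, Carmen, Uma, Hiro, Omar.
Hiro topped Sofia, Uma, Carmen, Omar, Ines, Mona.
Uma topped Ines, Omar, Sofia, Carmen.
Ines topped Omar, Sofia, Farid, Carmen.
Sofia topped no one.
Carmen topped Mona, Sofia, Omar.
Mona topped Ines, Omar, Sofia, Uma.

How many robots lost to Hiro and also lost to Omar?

Hiro beat: Mona, Ines, Omar, Carmen, Sofia, Uma.
Omar beat: Sofia.
Both beat: Sofia — 1.

1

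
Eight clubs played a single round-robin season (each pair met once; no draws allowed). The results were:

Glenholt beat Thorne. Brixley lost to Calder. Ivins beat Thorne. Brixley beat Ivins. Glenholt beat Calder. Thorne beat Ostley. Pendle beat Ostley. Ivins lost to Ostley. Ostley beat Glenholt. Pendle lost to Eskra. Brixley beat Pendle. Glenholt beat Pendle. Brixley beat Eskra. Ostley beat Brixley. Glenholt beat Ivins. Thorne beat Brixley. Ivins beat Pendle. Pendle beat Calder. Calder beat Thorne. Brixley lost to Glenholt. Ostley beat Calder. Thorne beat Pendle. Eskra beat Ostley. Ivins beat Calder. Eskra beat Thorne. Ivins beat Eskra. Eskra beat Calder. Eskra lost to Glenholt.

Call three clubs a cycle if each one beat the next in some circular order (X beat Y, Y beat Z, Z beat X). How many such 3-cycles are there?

15

Win totals: Eskra 4, Ivins 4, Pendle 2, Glenholt 6, Ostley 4, Calder 2, Thorne 3, Brixley 3.
A club with w wins dominates both others in C(w,2) triples; summing gives 6 + 6 + 1 + 15 + 6 + 1 + 3 + 3 = 41 transitive triples.
Total triples C(8,3) = 56, so cyclic triples = 56 − 41 = 15.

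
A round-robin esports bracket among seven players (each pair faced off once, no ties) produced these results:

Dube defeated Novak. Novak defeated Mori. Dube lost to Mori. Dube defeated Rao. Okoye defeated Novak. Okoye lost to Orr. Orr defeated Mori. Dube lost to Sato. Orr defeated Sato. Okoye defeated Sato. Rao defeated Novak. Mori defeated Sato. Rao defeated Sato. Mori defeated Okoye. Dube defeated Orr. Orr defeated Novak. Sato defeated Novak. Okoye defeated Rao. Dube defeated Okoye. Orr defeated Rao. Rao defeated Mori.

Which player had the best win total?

Orr

Win totals: Dube 4, Okoye 3, Sato 2, Novak 1, Mori 3, Orr 5, Rao 3.
Orr leads with 5 wins (next highest: 4).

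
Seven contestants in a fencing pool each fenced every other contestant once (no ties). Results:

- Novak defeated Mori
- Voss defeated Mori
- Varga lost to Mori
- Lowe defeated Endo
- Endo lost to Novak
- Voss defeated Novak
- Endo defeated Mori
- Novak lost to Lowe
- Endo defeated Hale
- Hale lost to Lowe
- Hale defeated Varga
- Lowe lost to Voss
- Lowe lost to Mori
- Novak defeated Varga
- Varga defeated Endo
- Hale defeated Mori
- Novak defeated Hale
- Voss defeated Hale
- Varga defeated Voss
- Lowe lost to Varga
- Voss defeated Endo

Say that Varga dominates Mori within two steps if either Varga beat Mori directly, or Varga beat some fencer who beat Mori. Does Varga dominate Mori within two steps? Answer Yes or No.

Varga did not beat Mori directly.
Varga beat Endo, Lowe, Voss. Of those, Endo beat Mori.

Yes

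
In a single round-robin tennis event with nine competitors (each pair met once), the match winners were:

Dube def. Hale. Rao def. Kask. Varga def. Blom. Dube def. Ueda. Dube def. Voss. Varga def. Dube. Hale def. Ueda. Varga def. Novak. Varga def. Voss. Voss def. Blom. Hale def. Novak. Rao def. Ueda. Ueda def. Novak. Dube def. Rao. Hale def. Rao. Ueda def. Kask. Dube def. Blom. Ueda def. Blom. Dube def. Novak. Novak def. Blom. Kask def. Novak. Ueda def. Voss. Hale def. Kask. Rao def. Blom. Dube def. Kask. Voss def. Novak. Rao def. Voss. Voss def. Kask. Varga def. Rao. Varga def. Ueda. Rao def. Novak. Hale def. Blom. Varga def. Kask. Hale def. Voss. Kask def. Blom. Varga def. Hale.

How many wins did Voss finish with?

3

Voss' results: beat Novak, Blom, Kask; lost to Ueda, Rao, Dube, Varga, Hale.
That is 3 wins.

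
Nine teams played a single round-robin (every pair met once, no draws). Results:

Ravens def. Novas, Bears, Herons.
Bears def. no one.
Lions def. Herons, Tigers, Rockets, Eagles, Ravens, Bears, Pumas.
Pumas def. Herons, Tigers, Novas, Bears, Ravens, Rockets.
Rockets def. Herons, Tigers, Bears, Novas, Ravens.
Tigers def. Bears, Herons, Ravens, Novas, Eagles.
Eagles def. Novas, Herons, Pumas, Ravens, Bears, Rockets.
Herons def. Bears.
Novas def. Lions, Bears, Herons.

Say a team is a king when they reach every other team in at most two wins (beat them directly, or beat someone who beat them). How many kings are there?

5

Pumas reaches everyone (king).
Herons cannot reach Pumas, Novas, Eagles, Rockets, Ravens, Tigers, Lions in two steps.
Novas reaches everyone (king).
Eagles reaches everyone (king).
Rockets cannot reach Pumas in two steps.
Bears cannot reach Pumas, Herons, Novas, Eagles, Rockets, Ravens, Tigers, Lions in two steps.
Ravens cannot reach Pumas, Eagles, Rockets, Tigers in two steps.
Tigers reaches everyone (king).
Lions reaches everyone (king).
Kings: Pumas, Novas, Eagles, Tigers, Lions — 5.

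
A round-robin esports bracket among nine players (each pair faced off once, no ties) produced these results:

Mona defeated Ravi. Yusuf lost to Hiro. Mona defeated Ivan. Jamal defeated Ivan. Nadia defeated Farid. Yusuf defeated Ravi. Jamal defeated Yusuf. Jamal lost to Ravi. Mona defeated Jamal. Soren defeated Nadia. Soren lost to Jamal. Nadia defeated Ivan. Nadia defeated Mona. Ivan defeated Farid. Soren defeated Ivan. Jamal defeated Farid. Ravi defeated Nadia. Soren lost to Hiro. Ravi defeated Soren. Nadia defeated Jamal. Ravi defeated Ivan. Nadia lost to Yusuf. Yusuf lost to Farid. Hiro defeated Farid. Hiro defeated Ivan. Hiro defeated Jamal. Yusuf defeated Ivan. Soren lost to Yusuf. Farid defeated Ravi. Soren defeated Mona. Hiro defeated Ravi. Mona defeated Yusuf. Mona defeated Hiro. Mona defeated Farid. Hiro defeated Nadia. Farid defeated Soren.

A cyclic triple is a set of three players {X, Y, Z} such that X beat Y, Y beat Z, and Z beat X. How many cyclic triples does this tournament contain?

Win totals: Hiro 7, Yusuf 4, Nadia 4, Ivan 1, Mona 6, Jamal 4, Ravi 4, Farid 3, Soren 3.
A player with w wins dominates both others in C(w,2) triples; summing gives 21 + 6 + 6 + 0 + 15 + 6 + 6 + 3 + 3 = 66 transitive triples.
Total triples C(9,3) = 84, so cyclic triples = 84 − 66 = 18.

18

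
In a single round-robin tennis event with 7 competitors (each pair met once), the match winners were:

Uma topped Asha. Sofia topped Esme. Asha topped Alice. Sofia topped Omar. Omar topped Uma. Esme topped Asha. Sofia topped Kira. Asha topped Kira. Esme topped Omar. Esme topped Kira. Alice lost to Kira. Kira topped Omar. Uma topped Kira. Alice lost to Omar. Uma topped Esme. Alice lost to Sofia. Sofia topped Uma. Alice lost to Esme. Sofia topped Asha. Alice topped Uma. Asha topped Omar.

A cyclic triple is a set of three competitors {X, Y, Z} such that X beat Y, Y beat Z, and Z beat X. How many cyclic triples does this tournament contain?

Win totals: Sofia 6, Asha 3, Esme 4, Alice 1, Uma 3, Omar 2, Kira 2.
A competitor with w wins dominates both others in C(w,2) triples; summing gives 15 + 3 + 6 + 0 + 3 + 1 + 1 = 29 transitive triples.
Total triples C(7,3) = 35, so cyclic triples = 35 − 29 = 6.

6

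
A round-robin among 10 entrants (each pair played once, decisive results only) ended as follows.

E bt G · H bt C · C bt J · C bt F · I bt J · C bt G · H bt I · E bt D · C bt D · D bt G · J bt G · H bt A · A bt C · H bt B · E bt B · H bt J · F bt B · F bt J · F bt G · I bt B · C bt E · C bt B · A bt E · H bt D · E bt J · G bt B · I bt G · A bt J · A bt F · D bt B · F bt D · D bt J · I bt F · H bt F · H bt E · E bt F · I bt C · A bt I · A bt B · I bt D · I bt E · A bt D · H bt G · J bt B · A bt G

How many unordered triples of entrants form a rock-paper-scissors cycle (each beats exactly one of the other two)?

Win totals: A 8, B 0, C 6, D 3, E 5, F 4, G 1, H 9, I 7, J 2.
An entrant with w wins dominates both others in C(w,2) triples; summing gives 28 + 0 + 15 + 3 + 10 + 6 + 0 + 36 + 21 + 1 = 120 transitive triples.
Total triples C(10,3) = 120, so cyclic triples = 120 − 120 = 0.

0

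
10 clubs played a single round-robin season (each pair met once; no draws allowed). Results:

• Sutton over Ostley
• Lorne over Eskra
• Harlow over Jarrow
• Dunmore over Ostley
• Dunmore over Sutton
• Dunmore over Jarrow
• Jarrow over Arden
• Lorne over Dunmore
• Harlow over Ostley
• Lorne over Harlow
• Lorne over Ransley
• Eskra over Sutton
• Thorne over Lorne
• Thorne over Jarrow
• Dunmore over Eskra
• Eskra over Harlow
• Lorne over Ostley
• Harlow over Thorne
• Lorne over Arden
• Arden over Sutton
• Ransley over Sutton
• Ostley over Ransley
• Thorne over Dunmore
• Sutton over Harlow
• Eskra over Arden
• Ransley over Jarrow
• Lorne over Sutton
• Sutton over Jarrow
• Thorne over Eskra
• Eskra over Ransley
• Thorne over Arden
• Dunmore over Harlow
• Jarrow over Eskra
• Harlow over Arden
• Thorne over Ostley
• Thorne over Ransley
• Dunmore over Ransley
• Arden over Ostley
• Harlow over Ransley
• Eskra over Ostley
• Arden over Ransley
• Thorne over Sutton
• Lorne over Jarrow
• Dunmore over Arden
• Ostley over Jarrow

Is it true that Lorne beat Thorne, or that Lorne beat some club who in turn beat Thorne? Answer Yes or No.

Yes

Lorne did not beat Thorne directly.
Lorne beat Sutton, Ostley, Arden, Dunmore, Ransley, Harlow, Eskra, Jarrow. Of those, Harlow beat Thorne.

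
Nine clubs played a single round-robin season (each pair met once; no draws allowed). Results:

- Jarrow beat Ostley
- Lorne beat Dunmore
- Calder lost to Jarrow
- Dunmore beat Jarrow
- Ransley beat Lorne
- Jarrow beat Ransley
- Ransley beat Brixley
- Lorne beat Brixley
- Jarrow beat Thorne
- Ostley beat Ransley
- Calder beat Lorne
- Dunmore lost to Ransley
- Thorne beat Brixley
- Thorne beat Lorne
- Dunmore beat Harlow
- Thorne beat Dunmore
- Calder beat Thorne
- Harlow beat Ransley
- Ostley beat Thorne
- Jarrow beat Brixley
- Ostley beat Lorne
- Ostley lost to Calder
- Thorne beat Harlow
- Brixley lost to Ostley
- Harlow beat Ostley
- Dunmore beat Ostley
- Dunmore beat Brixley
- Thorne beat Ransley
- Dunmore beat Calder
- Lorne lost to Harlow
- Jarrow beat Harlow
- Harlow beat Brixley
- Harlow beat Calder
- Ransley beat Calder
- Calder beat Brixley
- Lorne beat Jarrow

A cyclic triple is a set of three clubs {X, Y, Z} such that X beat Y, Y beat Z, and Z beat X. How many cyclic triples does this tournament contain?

Win totals: Ostley 4, Jarrow 6, Lorne 3, Thorne 5, Dunmore 5, Ransley 4, Harlow 5, Calder 4, Brixley 0.
A club with w wins dominates both others in C(w,2) triples; summing gives 6 + 15 + 3 + 10 + 10 + 6 + 10 + 6 + 0 = 66 transitive triples.
Total triples C(9,3) = 84, so cyclic triples = 84 − 66 = 18.

18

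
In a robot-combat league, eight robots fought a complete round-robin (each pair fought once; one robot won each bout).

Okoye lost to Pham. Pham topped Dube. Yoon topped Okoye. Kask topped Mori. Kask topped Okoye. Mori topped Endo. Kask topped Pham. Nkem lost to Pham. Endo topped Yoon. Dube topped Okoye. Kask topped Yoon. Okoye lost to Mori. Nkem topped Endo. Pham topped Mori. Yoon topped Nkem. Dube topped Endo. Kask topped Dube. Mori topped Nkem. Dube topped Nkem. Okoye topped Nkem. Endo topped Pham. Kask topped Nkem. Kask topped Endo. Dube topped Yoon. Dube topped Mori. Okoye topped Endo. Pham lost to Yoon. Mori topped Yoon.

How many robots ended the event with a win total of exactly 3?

1

Win totals: Nkem 1, Pham 4, Mori 4, Kask 7, Okoye 2, Dube 5, Yoon 3, Endo 2.
Exactly 3: Yoon — 1 robot.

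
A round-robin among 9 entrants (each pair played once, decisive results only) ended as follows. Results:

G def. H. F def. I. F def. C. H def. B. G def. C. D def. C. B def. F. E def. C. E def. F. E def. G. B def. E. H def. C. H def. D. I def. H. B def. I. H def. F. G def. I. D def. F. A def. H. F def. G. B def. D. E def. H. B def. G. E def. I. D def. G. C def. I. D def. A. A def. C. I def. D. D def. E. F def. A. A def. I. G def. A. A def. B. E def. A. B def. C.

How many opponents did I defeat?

2

I's results: beat D, H; lost to A, B, C, E, F, G.
That is 2 wins.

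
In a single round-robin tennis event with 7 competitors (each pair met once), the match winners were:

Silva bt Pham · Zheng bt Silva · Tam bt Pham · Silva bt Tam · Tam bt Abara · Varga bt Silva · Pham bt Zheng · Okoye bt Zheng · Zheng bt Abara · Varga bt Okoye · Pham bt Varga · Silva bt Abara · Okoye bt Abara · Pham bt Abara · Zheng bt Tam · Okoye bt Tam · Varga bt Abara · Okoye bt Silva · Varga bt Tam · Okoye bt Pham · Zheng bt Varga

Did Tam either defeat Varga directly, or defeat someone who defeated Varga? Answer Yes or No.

Tam did not beat Varga directly.
Tam beat Pham, Abara. Of those, Pham beat Varga.

Yes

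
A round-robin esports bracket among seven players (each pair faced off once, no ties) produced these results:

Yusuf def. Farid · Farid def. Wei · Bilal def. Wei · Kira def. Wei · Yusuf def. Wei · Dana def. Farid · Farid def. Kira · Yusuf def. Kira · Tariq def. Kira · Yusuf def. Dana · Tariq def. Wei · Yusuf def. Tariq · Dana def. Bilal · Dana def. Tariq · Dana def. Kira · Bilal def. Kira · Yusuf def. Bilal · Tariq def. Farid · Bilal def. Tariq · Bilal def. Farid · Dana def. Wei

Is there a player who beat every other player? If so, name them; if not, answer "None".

Yusuf

Yusuf has 6 wins out of 6 opponents — a perfect record.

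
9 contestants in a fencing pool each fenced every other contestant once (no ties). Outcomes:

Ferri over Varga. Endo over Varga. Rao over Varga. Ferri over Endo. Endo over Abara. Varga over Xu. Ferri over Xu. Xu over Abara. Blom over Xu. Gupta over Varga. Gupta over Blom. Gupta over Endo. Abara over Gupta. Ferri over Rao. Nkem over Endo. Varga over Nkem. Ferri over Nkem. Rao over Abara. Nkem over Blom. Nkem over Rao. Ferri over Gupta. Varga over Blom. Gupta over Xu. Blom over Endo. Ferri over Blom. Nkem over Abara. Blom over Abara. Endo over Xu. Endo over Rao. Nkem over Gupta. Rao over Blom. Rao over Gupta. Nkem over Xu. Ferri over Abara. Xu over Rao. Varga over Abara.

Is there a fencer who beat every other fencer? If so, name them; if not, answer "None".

Ferri

Ferri has 8 wins out of 8 opponents — a perfect record.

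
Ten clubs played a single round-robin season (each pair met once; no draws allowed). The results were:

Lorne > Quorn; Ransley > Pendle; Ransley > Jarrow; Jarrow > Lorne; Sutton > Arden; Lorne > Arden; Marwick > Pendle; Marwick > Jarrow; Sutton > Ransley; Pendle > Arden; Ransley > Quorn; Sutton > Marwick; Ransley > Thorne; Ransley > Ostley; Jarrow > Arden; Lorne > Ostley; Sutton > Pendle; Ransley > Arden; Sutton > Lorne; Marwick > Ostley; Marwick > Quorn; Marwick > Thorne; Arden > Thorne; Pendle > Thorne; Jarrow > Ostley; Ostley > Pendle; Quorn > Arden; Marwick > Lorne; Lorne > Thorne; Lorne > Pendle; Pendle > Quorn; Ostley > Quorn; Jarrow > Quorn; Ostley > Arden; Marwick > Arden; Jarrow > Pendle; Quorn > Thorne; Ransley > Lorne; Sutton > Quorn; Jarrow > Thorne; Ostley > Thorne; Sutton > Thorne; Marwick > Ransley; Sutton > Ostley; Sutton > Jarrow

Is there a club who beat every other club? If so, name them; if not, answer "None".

Sutton has 9 wins out of 9 opponents — a perfect record.

Sutton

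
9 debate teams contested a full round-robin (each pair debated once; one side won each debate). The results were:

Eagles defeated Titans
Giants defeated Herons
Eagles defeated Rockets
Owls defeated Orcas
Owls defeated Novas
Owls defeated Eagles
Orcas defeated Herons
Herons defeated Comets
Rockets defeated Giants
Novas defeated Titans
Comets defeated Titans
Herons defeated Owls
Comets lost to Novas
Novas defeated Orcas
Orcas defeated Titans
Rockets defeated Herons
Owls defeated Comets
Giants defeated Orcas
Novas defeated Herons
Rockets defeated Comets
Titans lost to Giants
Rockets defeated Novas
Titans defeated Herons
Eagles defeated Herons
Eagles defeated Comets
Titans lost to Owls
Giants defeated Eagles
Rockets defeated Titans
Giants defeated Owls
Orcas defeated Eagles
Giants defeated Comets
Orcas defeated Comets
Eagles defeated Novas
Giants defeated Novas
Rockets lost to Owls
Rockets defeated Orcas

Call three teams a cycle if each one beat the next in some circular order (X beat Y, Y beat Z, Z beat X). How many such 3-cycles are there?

10

Win totals: Comets 1, Herons 2, Giants 7, Titans 1, Novas 4, Owls 6, Orcas 4, Rockets 6, Eagles 5.
A team with w wins dominates both others in C(w,2) triples; summing gives 0 + 1 + 21 + 0 + 6 + 15 + 6 + 15 + 10 = 74 transitive triples.
Total triples C(9,3) = 84, so cyclic triples = 84 − 74 = 10.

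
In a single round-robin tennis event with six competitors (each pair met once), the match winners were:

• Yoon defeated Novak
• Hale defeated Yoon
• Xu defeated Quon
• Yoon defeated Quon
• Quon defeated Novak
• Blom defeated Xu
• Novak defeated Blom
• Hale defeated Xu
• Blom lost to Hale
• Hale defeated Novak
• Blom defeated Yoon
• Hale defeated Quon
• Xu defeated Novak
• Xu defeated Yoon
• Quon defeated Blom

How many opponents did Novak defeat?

Novak's results: beat Blom; lost to Quon, Hale, Xu, Yoon.
That is 1 win.

1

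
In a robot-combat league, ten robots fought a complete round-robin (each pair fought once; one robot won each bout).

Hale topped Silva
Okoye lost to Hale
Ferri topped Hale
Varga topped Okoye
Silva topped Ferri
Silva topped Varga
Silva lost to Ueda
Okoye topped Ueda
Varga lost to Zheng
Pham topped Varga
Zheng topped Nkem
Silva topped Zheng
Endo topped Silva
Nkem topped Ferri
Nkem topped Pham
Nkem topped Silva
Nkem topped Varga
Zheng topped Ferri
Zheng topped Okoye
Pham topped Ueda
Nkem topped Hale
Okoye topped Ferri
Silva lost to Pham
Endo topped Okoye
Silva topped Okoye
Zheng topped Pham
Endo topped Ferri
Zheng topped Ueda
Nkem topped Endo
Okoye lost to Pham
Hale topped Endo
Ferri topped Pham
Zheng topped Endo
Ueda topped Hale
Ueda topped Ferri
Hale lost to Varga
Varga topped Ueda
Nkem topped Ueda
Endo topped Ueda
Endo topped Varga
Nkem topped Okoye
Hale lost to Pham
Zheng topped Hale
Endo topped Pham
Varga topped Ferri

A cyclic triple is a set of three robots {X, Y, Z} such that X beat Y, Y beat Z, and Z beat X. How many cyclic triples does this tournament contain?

19

Win totals: Silva 4, Nkem 8, Okoye 2, Endo 6, Ueda 3, Zheng 8, Hale 3, Ferri 2, Varga 4, Pham 5.
A robot with w wins dominates both others in C(w,2) triples; summing gives 6 + 28 + 1 + 15 + 3 + 28 + 3 + 1 + 6 + 10 = 101 transitive triples.
Total triples C(10,3) = 120, so cyclic triples = 120 − 101 = 19.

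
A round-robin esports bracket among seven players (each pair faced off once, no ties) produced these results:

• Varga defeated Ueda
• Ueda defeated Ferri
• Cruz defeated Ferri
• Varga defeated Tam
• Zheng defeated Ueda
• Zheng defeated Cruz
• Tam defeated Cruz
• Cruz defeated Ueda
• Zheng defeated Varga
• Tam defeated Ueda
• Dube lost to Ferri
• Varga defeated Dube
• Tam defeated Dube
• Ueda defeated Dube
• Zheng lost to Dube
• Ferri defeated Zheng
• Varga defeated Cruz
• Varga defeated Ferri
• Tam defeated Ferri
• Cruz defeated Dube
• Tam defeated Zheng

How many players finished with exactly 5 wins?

2

Win totals: Dube 1, Tam 5, Cruz 3, Varga 5, Ferri 2, Zheng 3, Ueda 2.
Exactly 5: Tam, Varga — 2 players.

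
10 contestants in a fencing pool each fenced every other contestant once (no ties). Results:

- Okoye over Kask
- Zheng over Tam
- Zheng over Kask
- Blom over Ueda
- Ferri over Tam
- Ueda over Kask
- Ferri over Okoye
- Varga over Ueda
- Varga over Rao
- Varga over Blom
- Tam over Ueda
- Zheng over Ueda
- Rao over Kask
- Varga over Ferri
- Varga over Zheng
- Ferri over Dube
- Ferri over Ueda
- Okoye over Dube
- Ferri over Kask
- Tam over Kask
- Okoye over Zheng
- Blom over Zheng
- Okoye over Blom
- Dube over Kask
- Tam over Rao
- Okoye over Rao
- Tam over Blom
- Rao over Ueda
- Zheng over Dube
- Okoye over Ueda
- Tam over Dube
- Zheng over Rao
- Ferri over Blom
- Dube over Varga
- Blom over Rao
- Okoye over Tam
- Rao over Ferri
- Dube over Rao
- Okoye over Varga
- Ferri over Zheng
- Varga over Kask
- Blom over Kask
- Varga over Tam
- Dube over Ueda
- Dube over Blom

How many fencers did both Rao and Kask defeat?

Rao beat: Ueda, Kask, Ferri.
Kask beat: no one.
No one was beaten by both.

0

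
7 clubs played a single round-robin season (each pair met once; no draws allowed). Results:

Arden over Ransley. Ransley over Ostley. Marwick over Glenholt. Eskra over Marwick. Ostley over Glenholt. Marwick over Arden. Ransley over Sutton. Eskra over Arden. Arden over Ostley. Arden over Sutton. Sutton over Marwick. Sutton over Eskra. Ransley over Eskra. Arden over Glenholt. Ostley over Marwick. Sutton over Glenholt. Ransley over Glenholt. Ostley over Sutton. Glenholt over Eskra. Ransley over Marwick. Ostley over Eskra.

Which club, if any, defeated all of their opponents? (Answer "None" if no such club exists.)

None

Highest win total is Ransley with 5 (out of 6 possible).
Ransley lost to Arden, so no club went undefeated.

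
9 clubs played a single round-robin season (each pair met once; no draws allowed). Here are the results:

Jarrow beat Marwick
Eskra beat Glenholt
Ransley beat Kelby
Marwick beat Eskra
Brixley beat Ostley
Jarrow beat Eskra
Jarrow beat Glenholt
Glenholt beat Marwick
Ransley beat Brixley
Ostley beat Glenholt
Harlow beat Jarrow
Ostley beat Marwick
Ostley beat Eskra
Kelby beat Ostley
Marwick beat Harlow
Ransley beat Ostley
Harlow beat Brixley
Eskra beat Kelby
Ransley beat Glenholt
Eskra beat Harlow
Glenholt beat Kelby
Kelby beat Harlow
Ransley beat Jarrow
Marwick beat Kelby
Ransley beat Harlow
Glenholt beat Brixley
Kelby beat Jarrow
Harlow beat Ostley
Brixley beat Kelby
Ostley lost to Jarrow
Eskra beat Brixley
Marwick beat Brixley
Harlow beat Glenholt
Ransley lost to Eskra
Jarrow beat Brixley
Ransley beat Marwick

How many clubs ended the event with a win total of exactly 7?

1

Win totals: Glenholt 3, Ransley 7, Brixley 2, Jarrow 5, Harlow 4, Marwick 4, Ostley 3, Eskra 5, Kelby 3.
Exactly 7: Ransley — 1 club.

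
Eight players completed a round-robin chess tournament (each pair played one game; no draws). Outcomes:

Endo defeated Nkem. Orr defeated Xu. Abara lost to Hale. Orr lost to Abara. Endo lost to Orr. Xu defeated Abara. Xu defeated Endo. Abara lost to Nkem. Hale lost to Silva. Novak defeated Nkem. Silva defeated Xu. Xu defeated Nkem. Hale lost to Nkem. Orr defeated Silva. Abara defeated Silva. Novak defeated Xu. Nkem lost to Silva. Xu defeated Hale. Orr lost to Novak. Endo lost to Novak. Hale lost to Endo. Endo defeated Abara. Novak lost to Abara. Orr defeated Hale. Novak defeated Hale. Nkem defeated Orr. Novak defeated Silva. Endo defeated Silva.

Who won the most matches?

Win totals: Hale 1, Novak 6, Abara 3, Orr 4, Nkem 3, Endo 4, Xu 4, Silva 3.
Novak leads with 6 wins (next highest: 4).

Novak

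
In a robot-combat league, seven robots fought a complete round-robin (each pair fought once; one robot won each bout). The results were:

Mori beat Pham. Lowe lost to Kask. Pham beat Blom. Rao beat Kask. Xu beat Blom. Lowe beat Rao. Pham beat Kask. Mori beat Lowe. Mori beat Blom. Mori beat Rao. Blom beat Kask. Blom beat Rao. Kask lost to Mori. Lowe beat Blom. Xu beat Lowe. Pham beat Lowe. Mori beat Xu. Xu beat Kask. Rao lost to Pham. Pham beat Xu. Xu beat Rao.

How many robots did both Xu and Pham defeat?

4

Xu beat: Kask, Rao, Lowe, Blom.
Pham beat: Kask, Rao, Xu, Lowe, Blom.
Both beat: Kask, Rao, Lowe, Blom — 4.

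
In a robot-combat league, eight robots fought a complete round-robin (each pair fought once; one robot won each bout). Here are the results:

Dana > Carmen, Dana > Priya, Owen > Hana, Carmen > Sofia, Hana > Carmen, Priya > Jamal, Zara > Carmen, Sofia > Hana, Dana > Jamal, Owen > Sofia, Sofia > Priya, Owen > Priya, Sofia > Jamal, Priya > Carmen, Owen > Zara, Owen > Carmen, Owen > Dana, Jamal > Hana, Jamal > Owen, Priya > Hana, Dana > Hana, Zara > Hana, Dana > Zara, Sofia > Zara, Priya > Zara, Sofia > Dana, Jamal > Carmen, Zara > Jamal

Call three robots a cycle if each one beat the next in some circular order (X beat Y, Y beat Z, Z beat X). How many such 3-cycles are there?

Win totals: Jamal 3, Zara 3, Priya 4, Sofia 5, Dana 5, Owen 6, Hana 1, Carmen 1.
A robot with w wins dominates both others in C(w,2) triples; summing gives 3 + 3 + 6 + 10 + 10 + 15 + 0 + 0 = 47 transitive triples.
Total triples C(8,3) = 56, so cyclic triples = 56 − 47 = 9.

9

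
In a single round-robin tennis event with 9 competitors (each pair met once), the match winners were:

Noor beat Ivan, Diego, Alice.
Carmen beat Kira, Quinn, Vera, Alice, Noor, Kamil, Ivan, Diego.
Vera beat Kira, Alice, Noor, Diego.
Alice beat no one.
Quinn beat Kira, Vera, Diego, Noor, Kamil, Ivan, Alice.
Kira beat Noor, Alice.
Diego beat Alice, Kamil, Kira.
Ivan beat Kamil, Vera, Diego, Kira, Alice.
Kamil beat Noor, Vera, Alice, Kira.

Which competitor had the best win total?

Win totals: Noor 3, Ivan 5, Carmen 8, Quinn 7, Vera 4, Alice 0, Kira 2, Diego 3, Kamil 4.
Carmen leads with 8 wins (next highest: 7).

Carmen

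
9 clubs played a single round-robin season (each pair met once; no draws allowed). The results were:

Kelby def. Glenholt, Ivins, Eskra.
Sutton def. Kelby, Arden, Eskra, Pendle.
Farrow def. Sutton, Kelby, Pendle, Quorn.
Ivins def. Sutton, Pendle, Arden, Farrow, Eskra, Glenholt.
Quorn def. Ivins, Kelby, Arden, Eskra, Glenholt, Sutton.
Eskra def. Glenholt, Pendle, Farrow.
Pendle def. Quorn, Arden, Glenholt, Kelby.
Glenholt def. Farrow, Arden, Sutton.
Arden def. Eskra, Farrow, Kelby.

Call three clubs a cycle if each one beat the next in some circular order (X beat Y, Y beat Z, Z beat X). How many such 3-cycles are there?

Win totals: Arden 3, Sutton 4, Glenholt 3, Kelby 3, Eskra 3, Farrow 4, Pendle 4, Quorn 6, Ivins 6.
A club with w wins dominates both others in C(w,2) triples; summing gives 3 + 6 + 3 + 3 + 3 + 6 + 6 + 15 + 15 = 60 transitive triples.
Total triples C(9,3) = 84, so cyclic triples = 84 − 60 = 24.

24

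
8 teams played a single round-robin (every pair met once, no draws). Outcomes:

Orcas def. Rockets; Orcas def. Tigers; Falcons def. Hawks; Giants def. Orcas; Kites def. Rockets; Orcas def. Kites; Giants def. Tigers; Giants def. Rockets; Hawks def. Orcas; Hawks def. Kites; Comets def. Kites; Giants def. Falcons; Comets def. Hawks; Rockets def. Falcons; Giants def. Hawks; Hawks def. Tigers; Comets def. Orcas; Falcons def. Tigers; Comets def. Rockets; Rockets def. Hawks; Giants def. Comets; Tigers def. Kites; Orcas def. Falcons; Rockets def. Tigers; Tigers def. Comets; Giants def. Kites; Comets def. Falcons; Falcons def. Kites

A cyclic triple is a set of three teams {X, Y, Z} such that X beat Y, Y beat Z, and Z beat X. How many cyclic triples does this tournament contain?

Win totals: Giants 7, Hawks 3, Orcas 4, Falcons 3, Comets 5, Rockets 3, Tigers 2, Kites 1.
A team with w wins dominates both others in C(w,2) triples; summing gives 21 + 3 + 6 + 3 + 10 + 3 + 1 + 0 = 47 transitive triples.
Total triples C(8,3) = 56, so cyclic triples = 56 − 47 = 9.

9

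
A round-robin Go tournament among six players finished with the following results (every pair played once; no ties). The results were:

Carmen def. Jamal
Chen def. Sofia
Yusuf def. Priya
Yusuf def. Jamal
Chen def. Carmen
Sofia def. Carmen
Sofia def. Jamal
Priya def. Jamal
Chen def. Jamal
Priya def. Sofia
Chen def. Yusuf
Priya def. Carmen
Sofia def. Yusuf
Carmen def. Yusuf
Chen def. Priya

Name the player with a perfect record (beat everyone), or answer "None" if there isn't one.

Chen has 5 wins out of 5 opponents — a perfect record.

Chen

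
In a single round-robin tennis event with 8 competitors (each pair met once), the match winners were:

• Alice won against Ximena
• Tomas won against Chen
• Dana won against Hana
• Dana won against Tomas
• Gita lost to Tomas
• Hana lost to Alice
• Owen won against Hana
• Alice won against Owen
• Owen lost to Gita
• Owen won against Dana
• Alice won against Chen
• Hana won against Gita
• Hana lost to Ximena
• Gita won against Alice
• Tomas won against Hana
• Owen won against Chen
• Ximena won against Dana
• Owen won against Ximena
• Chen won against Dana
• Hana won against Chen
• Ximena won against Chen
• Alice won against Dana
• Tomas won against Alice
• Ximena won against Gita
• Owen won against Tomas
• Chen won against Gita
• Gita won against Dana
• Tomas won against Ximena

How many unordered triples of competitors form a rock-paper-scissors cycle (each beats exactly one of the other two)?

Win totals: Tomas 5, Ximena 4, Owen 5, Gita 3, Dana 2, Alice 5, Hana 2, Chen 2.
A competitor with w wins dominates both others in C(w,2) triples; summing gives 10 + 6 + 10 + 3 + 1 + 10 + 1 + 1 = 42 transitive triples.
Total triples C(8,3) = 56, so cyclic triples = 56 − 42 = 14.

14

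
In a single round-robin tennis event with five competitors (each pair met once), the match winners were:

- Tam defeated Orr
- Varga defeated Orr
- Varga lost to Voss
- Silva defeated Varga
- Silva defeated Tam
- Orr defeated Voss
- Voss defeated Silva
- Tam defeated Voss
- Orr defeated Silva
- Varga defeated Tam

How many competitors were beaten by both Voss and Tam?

0

Voss beat: Silva, Varga.
Tam beat: Voss, Orr.
No one was beaten by both.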